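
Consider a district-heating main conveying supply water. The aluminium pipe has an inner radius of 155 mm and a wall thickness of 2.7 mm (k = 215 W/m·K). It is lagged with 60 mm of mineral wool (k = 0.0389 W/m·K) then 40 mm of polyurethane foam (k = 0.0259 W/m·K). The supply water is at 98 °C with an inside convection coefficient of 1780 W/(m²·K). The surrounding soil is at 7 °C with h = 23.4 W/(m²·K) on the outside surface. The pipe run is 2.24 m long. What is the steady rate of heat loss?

Q ≈ 85.6 W

Treating each annulus and film as a series resistance:
R_inner film = 1/(h_i·2πr₁L) = 1/(1780×2π×0.155×2.24) = 2.575×10^-4 K/W
R_aluminium pipe wall = ln(157.7/155)/(2π×215×2.24) = 5.707×10^-6 K/W
R_mineral wool = ln(217.7/157.7)/(2π×0.0389×2.24) = 0.5889 K/W
R_polyurethane foam = ln(257.7/217.7)/(2π×0.0259×2.24) = 0.4627 K/W
R_outer film = 1/(h_o·2πr_oL) = 1/(23.4×2π×0.2577×2.24) = 0.01178 K/W
R_total = 1.064 K/W
Q = ΔT/R_total = 91/1.064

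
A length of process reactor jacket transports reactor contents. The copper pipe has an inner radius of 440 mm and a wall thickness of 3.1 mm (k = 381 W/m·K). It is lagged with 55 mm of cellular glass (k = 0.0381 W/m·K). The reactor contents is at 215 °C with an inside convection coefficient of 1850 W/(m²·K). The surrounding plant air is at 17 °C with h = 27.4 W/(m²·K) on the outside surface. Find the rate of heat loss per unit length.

q′ ≈ 396 W/m

Per-layer cylindrical resistances, series-summed:
R_inner film = 1/(h_i·2πr₁L) = 1/(1850×2π×0.44×1) = 1.955×10^-4 K/W
R_copper pipe wall = ln(443.1/440)/(2π×381×1) = 2.933×10^-6 K/W
R_cellular glass = ln(498.1/443.1)/(2π×0.0381×1) = 0.4888 K/W
R_outer film = 1/(h_o·2πr_oL) = 1/(27.4×2π×0.4981×1) = 0.01166 K/W
R_total = 0.5006 K/W
Q = ΔT/R_total = 198/0.5006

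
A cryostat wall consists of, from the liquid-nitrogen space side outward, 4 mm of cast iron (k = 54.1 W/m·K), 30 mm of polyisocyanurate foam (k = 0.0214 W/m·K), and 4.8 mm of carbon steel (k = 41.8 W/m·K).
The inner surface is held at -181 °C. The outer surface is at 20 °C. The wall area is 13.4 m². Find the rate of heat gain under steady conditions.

Q ≈ 1920 W

Model the wall as resistances in series:
R_cast iron = L/(kA) = 0.004/(54.1×13.4) = 5.518×10^-6 K/W
R_polyisocyanurate foam = L/(kA) = 0.03/(0.0214×13.4) = 0.1046 K/W
R_carbon steel = L/(kA) = 0.0048/(41.8×13.4) = 8.57×10^-6 K/W
R_total = 0.1046 K/W
Q = ΔT / R_total = 201 / 0.1046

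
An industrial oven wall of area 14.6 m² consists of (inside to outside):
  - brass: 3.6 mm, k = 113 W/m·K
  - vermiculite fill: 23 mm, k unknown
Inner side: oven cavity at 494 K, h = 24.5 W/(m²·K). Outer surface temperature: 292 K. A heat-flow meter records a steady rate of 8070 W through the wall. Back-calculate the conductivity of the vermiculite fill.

k ≈ 0.0709 W/(m·K)

Using the resistance-network approach (series):
R_inner film = 1/(h_i·A) = 1/(24.5×14.6) = 0.002796 K/W
R_brass = L/(kA) = 0.0036/(113×14.6) = 2.182×10^-6 K/W
Sum of known resistances R_other = 0.002798 K/W
Total R = ΔT/Q = 202/8070 = 0.02503 K/W
R_vermiculite fill = R_total − R_other = 0.02223 K/W
k = L/(R·A) = 0.023/(0.02223×14.6)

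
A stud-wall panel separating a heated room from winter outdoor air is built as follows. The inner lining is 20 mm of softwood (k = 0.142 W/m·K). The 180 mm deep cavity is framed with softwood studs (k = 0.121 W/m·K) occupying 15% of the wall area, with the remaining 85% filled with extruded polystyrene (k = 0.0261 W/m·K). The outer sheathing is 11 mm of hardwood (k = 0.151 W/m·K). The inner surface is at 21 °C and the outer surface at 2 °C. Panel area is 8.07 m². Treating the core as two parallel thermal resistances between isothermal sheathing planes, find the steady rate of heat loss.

Q ≈ 32.8 W

Sheathing layers in series; stud and cavity paths in parallel between them.
R_inner = 0.02/(0.142×8.07) = 0.01745 K/W
R_stud  = 0.18/(0.121×0.15×8.07) = 1.229 K/W
R_cav   = 0.18/(0.0261×0.85×8.07) = 1.005 K/W
1/R_core = 1/R_stud + 1/R_cav → R_core = 0.553 K/W
R_outer = 0.011/(0.151×8.07) = 0.009027 K/W
R_total = 0.5795 K/W
Q = ΔT/R_total = 19/0.5795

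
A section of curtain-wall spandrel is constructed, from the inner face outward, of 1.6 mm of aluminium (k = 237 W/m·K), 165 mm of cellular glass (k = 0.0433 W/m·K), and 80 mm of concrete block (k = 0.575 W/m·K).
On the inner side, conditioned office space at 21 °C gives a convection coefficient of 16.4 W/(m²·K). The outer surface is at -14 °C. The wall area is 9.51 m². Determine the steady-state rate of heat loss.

Q ≈ 83 W

Series thermal resistances:
R_inner film = 1/(h_i·A) = 1/(16.4×9.51) = 0.006412 K/W
R_aluminium = L/(kA) = 0.0016/(237×9.51) = 7.099×10^-7 K/W
R_cellular glass = L/(kA) = 0.165/(0.0433×9.51) = 0.4007 K/W
R_concrete block = L/(kA) = 0.08/(0.575×9.51) = 0.01463 K/W
R_total = 0.4217 K/W
Q = ΔT / R_total = 35 / 0.4217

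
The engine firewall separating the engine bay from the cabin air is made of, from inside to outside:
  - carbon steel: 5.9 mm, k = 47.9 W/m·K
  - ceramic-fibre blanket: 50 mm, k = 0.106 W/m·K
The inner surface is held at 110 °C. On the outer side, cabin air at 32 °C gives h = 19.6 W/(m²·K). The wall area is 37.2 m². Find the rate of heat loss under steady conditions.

Q ≈ 5550 W

Using the resistance-network approach (series):
R_carbon steel = L/(kA) = 0.0059/(47.9×37.2) = 3.311×10^-6 K/W
R_ceramic-fibre blanket = L/(kA) = 0.05/(0.106×37.2) = 0.01268 K/W
R_outer film = 1/(h_o·A) = 1/(19.6×37.2) = 0.001372 K/W
R_total = 0.01405 K/W
Q = ΔT / R_total = 78 / 0.01405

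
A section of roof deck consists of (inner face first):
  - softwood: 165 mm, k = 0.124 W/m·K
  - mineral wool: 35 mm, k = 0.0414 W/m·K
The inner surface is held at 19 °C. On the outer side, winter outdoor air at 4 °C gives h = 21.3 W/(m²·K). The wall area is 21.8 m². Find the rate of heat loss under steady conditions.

Treating each layer as a thermal resistance in series:
R_softwood = L/(kA) = 0.165/(0.124×21.8) = 0.06104 K/W
R_mineral wool = L/(kA) = 0.035/(0.0414×21.8) = 0.03878 K/W
R_outer film = 1/(h_o·A) = 1/(21.3×21.8) = 0.002154 K/W
R_total = 0.102 K/W
Q = ΔT / R_total = 15 / 0.102

Q ≈ 147 W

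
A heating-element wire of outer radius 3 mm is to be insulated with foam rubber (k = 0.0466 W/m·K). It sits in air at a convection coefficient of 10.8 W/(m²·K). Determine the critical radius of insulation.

r_cr ≈ 4.31 mm

For a cylinder r_cr = k/h = 0.0466/10.8
r_cr = 4.31 mm; since the bare radius (3 mm) is below r_cr, adding a thin layer of insulation will *increase* heat loss.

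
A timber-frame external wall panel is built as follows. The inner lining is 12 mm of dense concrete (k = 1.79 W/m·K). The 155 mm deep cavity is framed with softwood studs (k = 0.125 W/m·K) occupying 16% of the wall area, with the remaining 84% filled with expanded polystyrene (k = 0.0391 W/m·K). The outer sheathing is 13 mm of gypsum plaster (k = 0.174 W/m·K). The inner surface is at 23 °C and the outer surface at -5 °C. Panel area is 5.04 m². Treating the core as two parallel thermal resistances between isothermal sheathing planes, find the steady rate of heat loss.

Q ≈ 46.8 W

Sheathing layers in series; stud and cavity paths in parallel between them.
R_inner = 0.012/(1.79×5.04) = 0.00133 K/W
R_stud  = 0.155/(0.125×0.16×5.04) = 1.538 K/W
R_cav   = 0.155/(0.0391×0.84×5.04) = 0.9364 K/W
1/R_core = 1/R_stud + 1/R_cav → R_core = 0.582 K/W
R_outer = 0.013/(0.174×5.04) = 0.01482 K/W
R_total = 0.5981 K/W
Q = ΔT/R_total = 28/0.5981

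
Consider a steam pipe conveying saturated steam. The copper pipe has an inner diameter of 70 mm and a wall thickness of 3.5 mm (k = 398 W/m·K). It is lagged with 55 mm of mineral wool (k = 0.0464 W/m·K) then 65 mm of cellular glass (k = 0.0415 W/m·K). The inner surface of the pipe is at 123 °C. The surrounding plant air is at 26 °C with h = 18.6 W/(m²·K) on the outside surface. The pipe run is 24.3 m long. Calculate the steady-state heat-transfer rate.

For a radial system each layer contributes R = ln(r_out/r_in)/(2πkL); films add R = 1/(hA).
R_copper pipe wall = ln(38.5/35)/(2π×398×24.3) = 1.568×10^-6 K/W
R_mineral wool = ln(93.5/38.5)/(2π×0.0464×24.3) = 0.1252 K/W
R_cellular glass = ln(158.5/93.5)/(2π×0.0415×24.3) = 0.0833 K/W
R_outer film = 1/(h_o·2πr_oL) = 1/(18.6×2π×0.1585×24.3) = 0.002222 K/W
R_total = 0.2108 K/W
Q = ΔT/R_total = 97/0.2108

Q ≈ 460 W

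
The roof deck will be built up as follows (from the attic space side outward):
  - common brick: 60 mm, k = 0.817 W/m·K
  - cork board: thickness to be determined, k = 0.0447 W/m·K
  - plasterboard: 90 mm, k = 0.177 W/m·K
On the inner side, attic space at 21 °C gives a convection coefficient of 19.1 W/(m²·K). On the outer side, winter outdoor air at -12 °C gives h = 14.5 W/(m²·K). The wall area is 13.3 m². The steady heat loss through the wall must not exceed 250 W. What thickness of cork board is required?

L ≈ 47 mm

Using the resistance-network approach (series):
R_inner film = 1/(h_i·A) = 1/(19.1×13.3) = 0.003937 K/W
R_common brick = L/(kA) = 0.06/(0.817×13.3) = 0.005522 K/W
R_plasterboard = L/(kA) = 0.09/(0.177×13.3) = 0.03823 K/W
R_outer film = 1/(h_o·A) = 1/(14.5×13.3) = 0.005185 K/W
Sum of the known resistances R_other = 0.05287 K/W
Required total resistance R_tot = ΔT/Q_allow = 33/250 = 0.132 K/W
R_cork board = R_tot − R_other = 0.07913 K/W
L = R·k·A = 0.07913×0.0447×13.3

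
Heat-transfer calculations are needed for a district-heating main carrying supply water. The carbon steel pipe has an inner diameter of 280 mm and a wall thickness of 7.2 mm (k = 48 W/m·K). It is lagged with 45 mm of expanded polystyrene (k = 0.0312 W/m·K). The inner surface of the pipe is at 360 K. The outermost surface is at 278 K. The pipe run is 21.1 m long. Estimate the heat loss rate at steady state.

Per-layer cylindrical resistances, series-summed:
R_carbon steel pipe wall = ln(147.2/140)/(2π×48×21.1) = 7.881×10^-6 K/W
R_expanded polystyrene = ln(192.2/147.2)/(2π×0.0312×21.1) = 0.06449 K/W
R_total = 0.0645 K/W
Q = ΔT/R_total = 82/0.0645

Q ≈ 1270 W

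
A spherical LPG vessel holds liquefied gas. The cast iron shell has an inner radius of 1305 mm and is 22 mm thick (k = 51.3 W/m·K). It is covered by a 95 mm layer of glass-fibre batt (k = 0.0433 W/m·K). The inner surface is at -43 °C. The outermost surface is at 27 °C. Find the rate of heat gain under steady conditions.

Radial (spherical) resistances in series:
R_cast iron shell = (1/1.305 − 1/1.327)/(4π×51.3) = 1.971×10^-5 K/W
R_glass-fibre batt = (1/1.327 − 1/1.422)/(4π×0.0433) = 0.09252 K/W
R_total = 0.09254 K/W
Q = ΔT/R_total = 70/0.09254

Q ≈ 756 W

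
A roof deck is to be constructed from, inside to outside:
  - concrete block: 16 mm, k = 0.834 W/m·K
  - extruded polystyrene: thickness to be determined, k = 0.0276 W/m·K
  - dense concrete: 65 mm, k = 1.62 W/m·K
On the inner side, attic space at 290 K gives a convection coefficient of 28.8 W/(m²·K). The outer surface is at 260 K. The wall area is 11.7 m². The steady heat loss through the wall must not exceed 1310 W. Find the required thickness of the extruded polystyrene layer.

Model the wall as resistances in series:
R_inner film = 1/(h_i·A) = 1/(28.8×11.7) = 0.002968 K/W
R_concrete block = L/(kA) = 0.016/(0.834×11.7) = 0.00164 K/W
R_dense concrete = L/(kA) = 0.065/(1.62×11.7) = 0.003429 K/W
Sum of the known resistances R_other = 0.008037 K/W
Required total resistance R_tot = ΔT/Q_allow = 30/1310 = 0.0229 K/W
R_extruded polystyrene = R_tot − R_other = 0.01486 K/W
L = R·k·A = 0.01486×0.0276×11.7

L ≈ 4.8 mm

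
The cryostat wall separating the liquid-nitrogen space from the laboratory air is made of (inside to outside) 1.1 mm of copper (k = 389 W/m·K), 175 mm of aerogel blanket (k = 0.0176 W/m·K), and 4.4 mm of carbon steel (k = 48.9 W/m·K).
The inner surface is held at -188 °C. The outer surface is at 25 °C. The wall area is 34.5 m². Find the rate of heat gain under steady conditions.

Q ≈ 739 W

Thermal resistances in series:
R_copper = L/(kA) = 0.0011/(389×34.5) = 8.196×10^-8 K/W
R_aerogel blanket = L/(kA) = 0.175/(0.0176×34.5) = 0.2882 K/W
R_carbon steel = L/(kA) = 0.0044/(48.9×34.5) = 2.608×10^-6 K/W
R_total = 0.2882 K/W
Q = ΔT / R_total = 213 / 0.2882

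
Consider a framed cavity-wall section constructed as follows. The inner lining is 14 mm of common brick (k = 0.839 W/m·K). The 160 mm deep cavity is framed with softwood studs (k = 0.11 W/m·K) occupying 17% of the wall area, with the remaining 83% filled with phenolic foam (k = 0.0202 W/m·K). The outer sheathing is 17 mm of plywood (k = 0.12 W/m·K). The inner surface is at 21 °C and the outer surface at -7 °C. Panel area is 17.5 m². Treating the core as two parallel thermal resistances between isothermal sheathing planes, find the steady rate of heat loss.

Q ≈ 105 W

Sheathing layers in series; stud and cavity paths in parallel between them.
R_inner = 0.014/(0.839×17.5) = 9.535×10^-4 K/W
R_stud  = 0.16/(0.11×0.17×17.5) = 0.4889 K/W
R_cav   = 0.16/(0.0202×0.83×17.5) = 0.5453 K/W
1/R_core = 1/R_stud + 1/R_cav → R_core = 0.2578 K/W
R_outer = 0.017/(0.12×17.5) = 0.008095 K/W
R_total = 0.2668 K/W
Q = ΔT/R_total = 28/0.2668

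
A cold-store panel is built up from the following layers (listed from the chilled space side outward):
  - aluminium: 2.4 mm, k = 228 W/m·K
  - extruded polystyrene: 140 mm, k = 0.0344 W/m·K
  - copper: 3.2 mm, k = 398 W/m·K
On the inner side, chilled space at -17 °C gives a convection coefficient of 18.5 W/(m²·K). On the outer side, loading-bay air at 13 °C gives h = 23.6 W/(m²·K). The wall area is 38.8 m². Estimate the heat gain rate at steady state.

Q ≈ 279 W

Model the wall as resistances in series:
R_inner film = 1/(h_i·A) = 1/(18.5×38.8) = 0.001393 K/W
R_aluminium = L/(kA) = 0.0024/(228×38.8) = 2.713×10^-7 K/W
R_extruded polystyrene = L/(kA) = 0.14/(0.0344×38.8) = 0.1049 K/W
R_copper = L/(kA) = 0.0032/(398×38.8) = 2.072×10^-7 K/W
R_outer film = 1/(h_o·A) = 1/(23.6×38.8) = 0.001092 K/W
R_total = 0.1074 K/W
Q = ΔT / R_total = 30 / 0.1074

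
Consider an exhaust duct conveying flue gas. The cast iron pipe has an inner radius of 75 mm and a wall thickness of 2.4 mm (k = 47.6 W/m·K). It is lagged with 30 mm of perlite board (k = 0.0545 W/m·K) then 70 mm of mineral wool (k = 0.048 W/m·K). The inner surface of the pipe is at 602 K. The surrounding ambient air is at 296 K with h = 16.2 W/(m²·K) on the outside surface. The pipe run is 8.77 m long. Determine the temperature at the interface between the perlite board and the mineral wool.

Per-layer cylindrical resistances, series-summed:
R_cast iron pipe wall = ln(77.4/75)/(2π×47.6×8.77) = 1.201×10^-5 K/W
R_perlite board = ln(107.4/77.4)/(2π×0.0545×8.77) = 0.1091 K/W
R_mineral wool = ln(177.4/107.4)/(2π×0.048×8.77) = 0.1897 K/W
R_outer film = 1/(h_o·2πr_oL) = 1/(16.2×2π×0.1774×8.77) = 0.006315 K/W
R_total = 0.3051 K/W
Q = ΔT/R_total = 306/0.3051
Q = 1000 W
T_interface = T_inner − Q·ΣR(inner→interface) = 602 − 1000×0.1091

T ≈ 493 K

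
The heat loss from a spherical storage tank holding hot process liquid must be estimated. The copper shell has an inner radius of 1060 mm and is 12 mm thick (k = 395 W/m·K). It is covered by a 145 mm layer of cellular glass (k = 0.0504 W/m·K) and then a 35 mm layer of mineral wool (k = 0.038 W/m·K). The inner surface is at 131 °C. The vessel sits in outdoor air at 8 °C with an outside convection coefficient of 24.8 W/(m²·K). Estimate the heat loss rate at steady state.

Spherical conduction: R = (1/r_in − 1/r_out)/(4πk) per layer; series-sum.
R_copper shell = (1/1.06 − 1/1.072)/(4π×395) = 2.128×10^-6 K/W
R_cellular glass = (1/1.072 − 1/1.217)/(4π×0.0504) = 0.1755 K/W
R_mineral wool = (1/1.217 − 1/1.252)/(4π×0.038) = 0.0481 K/W
R_outer film = 1/(h·4πr_o²) = 1/(24.8×4π×1.252²) = 0.002047 K/W
R_total = 0.2256 K/W
Q = ΔT/R_total = 123/0.2256

Q ≈ 545 W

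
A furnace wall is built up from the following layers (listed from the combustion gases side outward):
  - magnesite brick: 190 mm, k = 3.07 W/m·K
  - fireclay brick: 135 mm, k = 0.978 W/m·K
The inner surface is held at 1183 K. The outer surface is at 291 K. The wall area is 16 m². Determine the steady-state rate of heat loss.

Q ≈ 71400 W

Treating each layer as a thermal resistance in series:
R_magnesite brick = L/(kA) = 0.19/(3.07×16) = 0.003868 K/W
R_fireclay brick = L/(kA) = 0.135/(0.978×16) = 0.008627 K/W
R_total = 0.0125 K/W
Q = ΔT / R_total = 892 / 0.0125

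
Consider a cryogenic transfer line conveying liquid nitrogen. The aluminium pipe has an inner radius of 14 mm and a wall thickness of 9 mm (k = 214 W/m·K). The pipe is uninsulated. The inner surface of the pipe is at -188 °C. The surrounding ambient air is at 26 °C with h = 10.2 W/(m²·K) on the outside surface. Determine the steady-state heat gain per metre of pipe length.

q′ ≈ 315 W/m

Cylindrical conduction, so R = ln(r₂/r₁)/(2πkL) per layer, in series:
R_aluminium pipe wall = ln(23/14)/(2π×214×1) = 3.692×10^-4 K/W
R_outer film = 1/(h_o·2πr_oL) = 1/(10.2×2π×0.023×1) = 0.6784 K/W
R_total = 0.6788 K/W
Q = ΔT/R_total = 214/0.6788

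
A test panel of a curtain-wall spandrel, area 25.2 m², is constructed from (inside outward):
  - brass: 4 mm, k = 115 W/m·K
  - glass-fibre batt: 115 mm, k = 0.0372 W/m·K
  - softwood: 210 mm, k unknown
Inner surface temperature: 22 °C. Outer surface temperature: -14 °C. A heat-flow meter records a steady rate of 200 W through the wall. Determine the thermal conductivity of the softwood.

Thermal resistances in series:
R_brass = L/(kA) = 0.004/(115×25.2) = 1.38×10^-6 K/W
R_glass-fibre batt = L/(kA) = 0.115/(0.0372×25.2) = 0.1227 K/W
Sum of known resistances R_other = 0.1227 K/W
Total R = ΔT/Q = 36/200 = 0.18 K/W
R_softwood = R_total − R_other = 0.05732 K/W
k = L/(R·A) = 0.21/(0.05732×25.2)

k ≈ 0.145 W/(m·K)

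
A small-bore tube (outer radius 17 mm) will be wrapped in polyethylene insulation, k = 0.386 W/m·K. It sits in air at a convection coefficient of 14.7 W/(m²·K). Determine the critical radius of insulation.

For a cylinder r_cr = k/h = 0.386/14.7
r_cr = 26.3 mm; since the bare radius (17 mm) is below r_cr, adding a thin layer of insulation will *increase* heat loss.

r_cr ≈ 26.3 mm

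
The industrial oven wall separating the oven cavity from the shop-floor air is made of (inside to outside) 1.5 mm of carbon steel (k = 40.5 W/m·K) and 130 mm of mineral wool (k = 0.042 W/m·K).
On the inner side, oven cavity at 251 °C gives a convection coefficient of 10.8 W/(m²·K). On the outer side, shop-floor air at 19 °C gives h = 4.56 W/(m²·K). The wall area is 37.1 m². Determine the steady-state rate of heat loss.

Thermal resistances in series:
R_inner film = 1/(h_i·A) = 1/(10.8×37.1) = 0.002496 K/W
R_carbon steel = L/(kA) = 0.0015/(40.5×37.1) = 9.983×10^-7 K/W
R_mineral wool = L/(kA) = 0.13/(0.042×37.1) = 0.08343 K/W
R_outer film = 1/(h_o·A) = 1/(4.56×37.1) = 0.005911 K/W
R_total = 0.09184 K/W
Q = ΔT / R_total = 232 / 0.09184

Q ≈ 2530 W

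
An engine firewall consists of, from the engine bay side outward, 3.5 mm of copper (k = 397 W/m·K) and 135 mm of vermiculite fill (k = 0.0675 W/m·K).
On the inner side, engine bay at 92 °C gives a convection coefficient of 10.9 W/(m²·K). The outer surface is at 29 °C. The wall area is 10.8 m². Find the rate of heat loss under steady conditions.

Q ≈ 325 W

Series thermal resistances:
R_inner film = 1/(h_i·A) = 1/(10.9×10.8) = 0.008495 K/W
R_copper = L/(kA) = 0.0035/(397×10.8) = 8.163×10^-7 K/W
R_vermiculite fill = L/(kA) = 0.135/(0.0675×10.8) = 0.1852 K/W
R_total = 0.1937 K/W
Q = ΔT / R_total = 63 / 0.1937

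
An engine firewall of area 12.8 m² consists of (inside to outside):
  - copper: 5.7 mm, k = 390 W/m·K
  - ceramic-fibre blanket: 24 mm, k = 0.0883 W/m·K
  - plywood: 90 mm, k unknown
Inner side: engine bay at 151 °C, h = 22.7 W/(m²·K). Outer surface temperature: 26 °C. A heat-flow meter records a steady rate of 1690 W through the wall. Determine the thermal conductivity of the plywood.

Model the wall as resistances in series:
R_inner film = 1/(h_i·A) = 1/(22.7×12.8) = 0.003442 K/W
R_copper = L/(kA) = 0.0057/(390×12.8) = 1.142×10^-6 K/W
R_ceramic-fibre blanket = L/(kA) = 0.024/(0.0883×12.8) = 0.02123 K/W
Sum of known resistances R_other = 0.02468 K/W
Total R = ΔT/Q = 125/1690 = 0.07396 K/W
R_plywood = R_total − R_other = 0.04929 K/W
k = L/(R·A) = 0.09/(0.04929×12.8)

k ≈ 0.143 W/(m·K)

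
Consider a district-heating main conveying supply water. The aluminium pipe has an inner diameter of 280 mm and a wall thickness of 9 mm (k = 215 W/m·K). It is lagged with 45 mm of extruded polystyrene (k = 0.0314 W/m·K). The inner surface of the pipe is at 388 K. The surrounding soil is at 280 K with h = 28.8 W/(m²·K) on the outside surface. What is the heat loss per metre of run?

Radial resistances (cylindrical: R_cond = ln(r_o/r_i)/(2πkL), R_conv = 1/(h·2πrL)):
R_aluminium pipe wall = ln(149/140)/(2π×215×1) = 4.612×10^-5 K/W
R_extruded polystyrene = ln(194/149)/(2π×0.0314×1) = 1.338 K/W
R_outer film = 1/(h_o·2πr_oL) = 1/(28.8×2π×0.194×1) = 0.02849 K/W
R_total = 1.366 K/W
Q = ΔT/R_total = 108/1.366

q′ ≈ 79.1 W/m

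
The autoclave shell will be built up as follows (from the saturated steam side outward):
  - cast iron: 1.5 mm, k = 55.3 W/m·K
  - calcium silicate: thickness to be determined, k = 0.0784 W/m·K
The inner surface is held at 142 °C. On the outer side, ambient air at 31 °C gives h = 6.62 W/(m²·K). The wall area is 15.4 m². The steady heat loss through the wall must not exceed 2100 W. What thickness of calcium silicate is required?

L ≈ 52 mm

Treating each layer as a thermal resistance in series:
R_cast iron = L/(kA) = 0.0015/(55.3×15.4) = 1.761×10^-6 K/W
R_outer film = 1/(h_o·A) = 1/(6.62×15.4) = 0.009809 K/W
Sum of the known resistances R_other = 0.009811 K/W
Required total resistance R_tot = ΔT/Q_allow = 111/2100 = 0.05286 K/W
R_calcium silicate = R_tot − R_other = 0.04305 K/W
L = R·k·A = 0.04305×0.0784×15.4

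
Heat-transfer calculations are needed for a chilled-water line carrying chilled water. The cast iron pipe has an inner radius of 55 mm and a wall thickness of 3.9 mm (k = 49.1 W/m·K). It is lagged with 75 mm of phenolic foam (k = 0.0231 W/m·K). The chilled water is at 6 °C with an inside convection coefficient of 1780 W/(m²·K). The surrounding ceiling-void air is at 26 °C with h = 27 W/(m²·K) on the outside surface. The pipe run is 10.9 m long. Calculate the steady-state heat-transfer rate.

Q ≈ 38.2 W

Treating each annulus and film as a series resistance:
R_inner film = 1/(h_i·2πr₁L) = 1/(1780×2π×0.055×10.9) = 1.491×10^-4 K/W
R_cast iron pipe wall = ln(58.9/55)/(2π×49.1×10.9) = 2.037×10^-5 K/W
R_phenolic foam = ln(133.9/58.9)/(2π×0.0231×10.9) = 0.5191 K/W
R_outer film = 1/(h_o·2πr_oL) = 1/(27×2π×0.1339×10.9) = 0.004039 K/W
R_total = 0.5233 K/W
Q = ΔT/R_total = 20/0.5233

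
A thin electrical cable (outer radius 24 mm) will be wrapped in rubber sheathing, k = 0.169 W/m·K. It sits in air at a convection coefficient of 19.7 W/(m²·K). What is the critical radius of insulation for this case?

r_cr ≈ 8.58 mm

For a cylinder r_cr = k/h = 0.169/19.7
r_cr = 8.58 mm; since the bare radius (24 mm) is above r_cr, any added insulation will reduce heat loss.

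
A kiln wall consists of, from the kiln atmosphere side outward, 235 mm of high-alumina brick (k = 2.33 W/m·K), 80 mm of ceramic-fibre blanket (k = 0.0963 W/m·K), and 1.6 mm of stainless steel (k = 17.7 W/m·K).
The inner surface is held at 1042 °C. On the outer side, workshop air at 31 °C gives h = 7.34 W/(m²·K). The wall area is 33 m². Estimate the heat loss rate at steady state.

Q ≈ 31200 W

Using the resistance-network approach (series):
R_high-alumina brick = L/(kA) = 0.235/(2.33×33) = 0.003056 K/W
R_ceramic-fibre blanket = L/(kA) = 0.08/(0.0963×33) = 0.02517 K/W
R_stainless steel = L/(kA) = 0.0016/(17.7×33) = 2.739×10^-6 K/W
R_outer film = 1/(h_o·A) = 1/(7.34×33) = 0.004128 K/W
R_total = 0.03236 K/W
Q = ΔT / R_total = 1011 / 0.03236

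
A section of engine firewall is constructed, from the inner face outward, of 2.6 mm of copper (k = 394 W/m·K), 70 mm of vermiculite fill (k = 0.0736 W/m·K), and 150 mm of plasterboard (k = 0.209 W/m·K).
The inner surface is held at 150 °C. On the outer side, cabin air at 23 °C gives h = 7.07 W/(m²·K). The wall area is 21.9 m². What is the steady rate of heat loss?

Series thermal resistances:
R_copper = L/(kA) = 0.0026/(394×21.9) = 3.013×10^-7 K/W
R_vermiculite fill = L/(kA) = 0.07/(0.0736×21.9) = 0.04343 K/W
R_plasterboard = L/(kA) = 0.15/(0.209×21.9) = 0.03277 K/W
R_outer film = 1/(h_o·A) = 1/(7.07×21.9) = 0.006459 K/W
R_total = 0.08266 K/W
Q = ΔT / R_total = 127 / 0.08266

Q ≈ 1540 W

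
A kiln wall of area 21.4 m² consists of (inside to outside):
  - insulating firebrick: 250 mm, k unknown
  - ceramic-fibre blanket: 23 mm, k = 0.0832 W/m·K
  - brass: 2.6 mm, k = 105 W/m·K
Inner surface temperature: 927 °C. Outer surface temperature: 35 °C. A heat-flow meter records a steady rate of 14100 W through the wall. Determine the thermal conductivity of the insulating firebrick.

Model the wall as resistances in series:
R_ceramic-fibre blanket = L/(kA) = 0.023/(0.0832×21.4) = 0.01292 K/W
R_brass = L/(kA) = 0.0026/(105×21.4) = 1.157×10^-6 K/W
Sum of known resistances R_other = 0.01292 K/W
Total R = ΔT/Q = 892/14100 = 0.06326 K/W
R_insulating firebrick = R_total − R_other = 0.05034 K/W
k = L/(R·A) = 0.25/(0.05034×21.4)

k ≈ 0.232 W/(m·K)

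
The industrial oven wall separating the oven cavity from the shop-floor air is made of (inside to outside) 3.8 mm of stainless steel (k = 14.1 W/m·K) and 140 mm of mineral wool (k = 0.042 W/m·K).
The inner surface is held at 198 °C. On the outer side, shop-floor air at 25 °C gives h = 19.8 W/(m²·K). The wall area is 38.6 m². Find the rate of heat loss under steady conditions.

Q ≈ 1970 W

Using the resistance-network approach (series):
R_stainless steel = L/(kA) = 0.0038/(14.1×38.6) = 6.982×10^-6 K/W
R_mineral wool = L/(kA) = 0.14/(0.042×38.6) = 0.08636 K/W
R_outer film = 1/(h_o·A) = 1/(19.8×38.6) = 0.001308 K/W
R_total = 0.08767 K/W
Q = ΔT / R_total = 173 / 0.08767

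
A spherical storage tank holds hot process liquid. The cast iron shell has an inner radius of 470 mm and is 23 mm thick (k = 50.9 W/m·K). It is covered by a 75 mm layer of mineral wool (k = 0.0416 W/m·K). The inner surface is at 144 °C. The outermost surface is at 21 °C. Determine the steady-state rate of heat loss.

Each spherical layer contributes R = (1/r_i − 1/r_o)/(4πk):
R_cast iron shell = (1/0.47 − 1/0.493)/(4π×50.9) = 1.552×10^-4 K/W
R_mineral wool = (1/0.493 − 1/0.568)/(4π×0.0416) = 0.5123 K/W
R_total = 0.5125 K/W
Q = ΔT/R_total = 123/0.5125

Q ≈ 240 W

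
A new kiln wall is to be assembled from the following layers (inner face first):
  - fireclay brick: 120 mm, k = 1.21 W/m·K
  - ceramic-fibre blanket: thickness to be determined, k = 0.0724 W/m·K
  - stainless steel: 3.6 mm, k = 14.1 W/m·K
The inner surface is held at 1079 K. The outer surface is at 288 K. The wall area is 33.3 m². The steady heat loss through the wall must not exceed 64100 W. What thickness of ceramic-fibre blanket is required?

L ≈ 22.6 mm

Series thermal resistances:
R_fireclay brick = L/(kA) = 0.12/(1.21×33.3) = 0.002978 K/W
R_stainless steel = L/(kA) = 0.0036/(14.1×33.3) = 7.667×10^-6 K/W
Sum of the known resistances R_other = 0.002986 K/W
Required total resistance R_tot = ΔT/Q_allow = 791/64100 = 0.01234 K/W
R_ceramic-fibre blanket = R_tot − R_other = 0.009354 K/W
L = R·k·A = 0.009354×0.0724×33.3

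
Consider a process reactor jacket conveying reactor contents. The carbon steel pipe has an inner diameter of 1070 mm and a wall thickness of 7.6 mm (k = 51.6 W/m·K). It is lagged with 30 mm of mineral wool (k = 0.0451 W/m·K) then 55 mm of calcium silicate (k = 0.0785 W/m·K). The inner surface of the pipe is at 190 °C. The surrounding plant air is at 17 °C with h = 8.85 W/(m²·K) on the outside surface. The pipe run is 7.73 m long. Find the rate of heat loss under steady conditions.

Q ≈ 3310 W

For a radial system each layer contributes R = ln(r_out/r_in)/(2πkL); films add R = 1/(hA).
R_carbon steel pipe wall = ln(542.6/535)/(2π×51.6×7.73) = 5.628×10^-6 K/W
R_mineral wool = ln(572.6/542.6)/(2π×0.0451×7.73) = 0.02457 K/W
R_calcium silicate = ln(627.6/572.6)/(2π×0.0785×7.73) = 0.02406 K/W
R_outer film = 1/(h_o·2πr_oL) = 1/(8.85×2π×0.6276×7.73) = 0.003707 K/W
R_total = 0.05234 K/W
Q = ΔT/R_total = 173/0.05234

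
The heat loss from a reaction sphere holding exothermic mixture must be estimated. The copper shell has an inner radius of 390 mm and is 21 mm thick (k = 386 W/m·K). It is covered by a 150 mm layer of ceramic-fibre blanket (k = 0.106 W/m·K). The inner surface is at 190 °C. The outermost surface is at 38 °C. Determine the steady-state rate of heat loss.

Q ≈ 311 W

For a spherical shell R = (1/r₁ − 1/r₂)/(4πk); film R = 1/(h·4πr²). In series:
R_copper shell = (1/0.39 − 1/0.411)/(4π×386) = 2.701×10^-5 K/W
R_ceramic-fibre blanket = (1/0.411 − 1/0.561)/(4π×0.106) = 0.4884 K/W
R_total = 0.4884 K/W
Q = ΔT/R_total = 152/0.4884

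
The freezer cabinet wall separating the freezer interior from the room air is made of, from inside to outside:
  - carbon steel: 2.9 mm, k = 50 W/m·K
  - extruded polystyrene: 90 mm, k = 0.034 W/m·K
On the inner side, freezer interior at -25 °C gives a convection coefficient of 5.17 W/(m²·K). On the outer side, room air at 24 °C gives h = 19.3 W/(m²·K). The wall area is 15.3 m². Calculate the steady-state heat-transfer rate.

Q ≈ 259 W

Treating each layer as a thermal resistance in series:
R_inner film = 1/(h_i·A) = 1/(5.17×15.3) = 0.01264 K/W
R_carbon steel = L/(kA) = 0.0029/(50×15.3) = 3.791×10^-6 K/W
R_extruded polystyrene = L/(kA) = 0.09/(0.034×15.3) = 0.173 K/W
R_outer film = 1/(h_o·A) = 1/(19.3×15.3) = 0.003387 K/W
R_total = 0.189 K/W
Q = ΔT / R_total = 49 / 0.189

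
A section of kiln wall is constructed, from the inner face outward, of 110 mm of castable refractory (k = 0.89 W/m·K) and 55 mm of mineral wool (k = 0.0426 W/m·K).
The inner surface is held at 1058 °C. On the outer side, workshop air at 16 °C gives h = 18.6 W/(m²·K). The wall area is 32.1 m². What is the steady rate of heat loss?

Q ≈ 22800 W

Series thermal resistances:
R_castable refractory = L/(kA) = 0.11/(0.89×32.1) = 0.00385 K/W
R_mineral wool = L/(kA) = 0.055/(0.0426×32.1) = 0.04022 K/W
R_outer film = 1/(h_o·A) = 1/(18.6×32.1) = 0.001675 K/W
R_total = 0.04575 K/W
Q = ΔT / R_total = 1042 / 0.04575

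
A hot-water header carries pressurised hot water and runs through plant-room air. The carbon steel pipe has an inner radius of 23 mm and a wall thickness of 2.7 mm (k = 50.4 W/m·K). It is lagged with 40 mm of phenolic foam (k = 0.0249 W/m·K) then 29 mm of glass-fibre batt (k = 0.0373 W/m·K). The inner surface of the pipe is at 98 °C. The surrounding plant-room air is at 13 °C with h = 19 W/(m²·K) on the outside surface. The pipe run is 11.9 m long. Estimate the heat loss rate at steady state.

Per-layer cylindrical resistances, series-summed:
R_carbon steel pipe wall = ln(25.7/23)/(2π×50.4×11.9) = 2.945×10^-5 K/W
R_phenolic foam = ln(65.7/25.7)/(2π×0.0249×11.9) = 0.5041 K/W
R_glass-fibre batt = ln(94.7/65.7)/(2π×0.0373×11.9) = 0.1311 K/W
R_outer film = 1/(h_o·2πr_oL) = 1/(19×2π×0.0947×11.9) = 0.007433 K/W
R_total = 0.6427 K/W
Q = ΔT/R_total = 85/0.6427

Q ≈ 132 W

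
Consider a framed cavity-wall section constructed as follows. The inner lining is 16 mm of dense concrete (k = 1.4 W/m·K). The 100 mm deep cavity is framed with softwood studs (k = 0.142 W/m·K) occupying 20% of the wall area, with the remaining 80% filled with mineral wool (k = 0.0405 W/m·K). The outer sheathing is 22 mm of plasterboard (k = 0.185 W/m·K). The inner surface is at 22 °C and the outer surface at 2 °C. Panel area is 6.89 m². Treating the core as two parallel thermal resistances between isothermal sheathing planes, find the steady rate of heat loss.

Q ≈ 77.6 W

Sheathing layers in series; stud and cavity paths in parallel between them.
R_inner = 0.016/(1.4×6.89) = 0.001659 K/W
R_stud  = 0.1/(0.142×0.2×6.89) = 0.511 K/W
R_cav   = 0.1/(0.0405×0.8×6.89) = 0.448 K/W
1/R_core = 1/R_stud + 1/R_cav → R_core = 0.2387 K/W
R_outer = 0.022/(0.185×6.89) = 0.01726 K/W
R_total = 0.2576 K/W
Q = ΔT/R_total = 20/0.2576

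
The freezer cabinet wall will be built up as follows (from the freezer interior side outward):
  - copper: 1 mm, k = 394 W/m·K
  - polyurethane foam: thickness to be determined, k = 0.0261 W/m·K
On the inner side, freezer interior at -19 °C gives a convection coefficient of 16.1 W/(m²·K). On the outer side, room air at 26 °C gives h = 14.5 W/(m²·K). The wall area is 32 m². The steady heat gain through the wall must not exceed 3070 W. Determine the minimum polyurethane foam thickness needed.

Model the wall as resistances in series:
R_inner film = 1/(h_i·A) = 1/(16.1×32) = 0.001941 K/W
R_copper = L/(kA) = 0.001/(394×32) = 7.931×10^-8 K/W
R_outer film = 1/(h_o·A) = 1/(14.5×32) = 0.002155 K/W
Sum of the known resistances R_other = 0.004096 K/W
Required total resistance R_tot = ΔT/Q_allow = 45/3070 = 0.01466 K/W
R_polyurethane foam = R_tot − R_other = 0.01056 K/W
L = R·k·A = 0.01056×0.0261×32

L ≈ 8.82 mm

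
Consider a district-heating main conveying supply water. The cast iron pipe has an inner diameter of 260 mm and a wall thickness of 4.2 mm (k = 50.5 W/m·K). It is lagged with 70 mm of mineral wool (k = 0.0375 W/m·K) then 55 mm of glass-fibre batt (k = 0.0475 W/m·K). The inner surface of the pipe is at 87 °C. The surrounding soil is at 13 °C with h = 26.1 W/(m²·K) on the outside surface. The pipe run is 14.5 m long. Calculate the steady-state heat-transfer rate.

Q ≈ 412 W

Cylindrical conduction, so R = ln(r₂/r₁)/(2πkL) per layer, in series:
R_cast iron pipe wall = ln(134.2/130)/(2π×50.5×14.5) = 6.911×10^-6 K/W
R_mineral wool = ln(204.2/134.2)/(2π×0.0375×14.5) = 0.1229 K/W
R_glass-fibre batt = ln(259.2/204.2)/(2π×0.0475×14.5) = 0.05511 K/W
R_outer film = 1/(h_o·2πr_oL) = 1/(26.1×2π×0.2592×14.5) = 0.001622 K/W
R_total = 0.1796 K/W
Q = ΔT/R_total = 74/0.1796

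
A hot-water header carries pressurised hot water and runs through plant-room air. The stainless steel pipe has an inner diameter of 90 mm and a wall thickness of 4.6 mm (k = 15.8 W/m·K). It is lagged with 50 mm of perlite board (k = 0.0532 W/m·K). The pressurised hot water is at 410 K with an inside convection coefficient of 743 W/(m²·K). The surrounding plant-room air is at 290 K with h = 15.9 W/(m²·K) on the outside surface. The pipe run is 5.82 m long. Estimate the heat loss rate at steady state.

Q ≈ 319 W

For a radial system each layer contributes R = ln(r_out/r_in)/(2πkL); films add R = 1/(hA).
R_inner film = 1/(h_i·2πr₁L) = 1/(743×2π×0.045×5.82) = 8.179×10^-4 K/W
R_stainless steel pipe wall = ln(49.6/45)/(2π×15.8×5.82) = 1.685×10^-4 K/W
R_perlite board = ln(99.6/49.6)/(2π×0.0532×5.82) = 0.3584 K/W
R_outer film = 1/(h_o·2πr_oL) = 1/(15.9×2π×0.0996×5.82) = 0.01727 K/W
R_total = 0.3766 K/W
Q = ΔT/R_total = 120/0.3766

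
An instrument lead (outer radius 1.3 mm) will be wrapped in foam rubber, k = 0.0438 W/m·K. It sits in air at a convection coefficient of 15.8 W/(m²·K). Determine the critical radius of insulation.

For a cylinder r_cr = k/h = 0.0438/15.8
r_cr = 2.77 mm; since the bare radius (1.3 mm) is below r_cr, adding a thin layer of insulation will *increase* heat loss.

r_cr ≈ 2.77 mm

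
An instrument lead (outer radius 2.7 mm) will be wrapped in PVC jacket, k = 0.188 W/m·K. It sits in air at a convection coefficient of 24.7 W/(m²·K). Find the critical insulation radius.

r_cr ≈ 7.61 mm

For a cylinder r_cr = k/h = 0.188/24.7
r_cr = 7.61 mm; since the bare radius (2.7 mm) is below r_cr, adding a thin layer of insulation will *increase* heat loss.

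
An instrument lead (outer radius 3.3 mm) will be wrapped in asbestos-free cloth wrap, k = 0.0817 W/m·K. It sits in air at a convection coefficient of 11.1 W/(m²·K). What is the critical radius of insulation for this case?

r_cr ≈ 7.36 mm

For a cylinder r_cr = k/h = 0.0817/11.1
r_cr = 7.36 mm; since the bare radius (3.3 mm) is below r_cr, adding a thin layer of insulation will *increase* heat loss.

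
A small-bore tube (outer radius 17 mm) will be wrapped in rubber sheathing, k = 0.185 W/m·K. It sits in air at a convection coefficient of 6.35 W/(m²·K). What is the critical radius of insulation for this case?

r_cr ≈ 29.1 mm

For a cylinder r_cr = k/h = 0.185/6.35
r_cr = 29.1 mm; since the bare radius (17 mm) is below r_cr, adding a thin layer of insulation will *increase* heat loss.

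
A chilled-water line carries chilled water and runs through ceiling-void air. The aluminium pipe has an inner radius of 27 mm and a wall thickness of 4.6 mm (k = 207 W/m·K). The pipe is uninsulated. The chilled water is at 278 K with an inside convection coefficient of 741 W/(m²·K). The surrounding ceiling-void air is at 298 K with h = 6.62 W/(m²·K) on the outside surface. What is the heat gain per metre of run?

Per-layer cylindrical resistances, series-summed:
R_inner film = 1/(h_i·2πr₁L) = 1/(741×2π×0.027×1) = 0.007955 K/W
R_aluminium pipe wall = ln(31.6/27)/(2π×207×1) = 1.21×10^-4 K/W
R_outer film = 1/(h_o·2πr_oL) = 1/(6.62×2π×0.0316×1) = 0.7608 K/W
R_total = 0.7689 K/W
Q = ΔT/R_total = 20/0.7689

q′ ≈ 26 W/m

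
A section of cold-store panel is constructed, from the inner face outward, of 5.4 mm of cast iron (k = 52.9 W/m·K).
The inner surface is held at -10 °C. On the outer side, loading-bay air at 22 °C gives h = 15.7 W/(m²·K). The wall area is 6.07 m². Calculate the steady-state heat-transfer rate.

Model the wall as resistances in series:
R_cast iron = L/(kA) = 0.0054/(52.9×6.07) = 1.682×10^-5 K/W
R_outer film = 1/(h_o·A) = 1/(15.7×6.07) = 0.01049 K/W
R_total = 0.01051 K/W
Q = ΔT / R_total = 32 / 0.01051

Q ≈ 3040 W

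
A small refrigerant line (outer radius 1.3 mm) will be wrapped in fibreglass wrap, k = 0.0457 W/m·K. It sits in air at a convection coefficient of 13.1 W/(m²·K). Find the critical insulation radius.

r_cr ≈ 3.49 mm

For a cylinder r_cr = k/h = 0.0457/13.1
r_cr = 3.49 mm; since the bare radius (1.3 mm) is below r_cr, adding a thin layer of insulation will *increase* heat loss.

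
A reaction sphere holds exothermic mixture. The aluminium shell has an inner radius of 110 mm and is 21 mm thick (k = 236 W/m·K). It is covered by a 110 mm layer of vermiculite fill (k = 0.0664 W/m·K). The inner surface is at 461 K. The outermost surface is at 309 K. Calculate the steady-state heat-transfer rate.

Q ≈ 36.4 W

Each spherical layer contributes R = (1/r_i − 1/r_o)/(4πk):
R_aluminium shell = (1/0.11 − 1/0.131)/(4π×236) = 4.914×10^-4 K/W
R_vermiculite fill = (1/0.131 − 1/0.241)/(4π×0.0664) = 4.176 K/W
R_total = 4.176 K/W
Q = ΔT/R_total = 152/4.176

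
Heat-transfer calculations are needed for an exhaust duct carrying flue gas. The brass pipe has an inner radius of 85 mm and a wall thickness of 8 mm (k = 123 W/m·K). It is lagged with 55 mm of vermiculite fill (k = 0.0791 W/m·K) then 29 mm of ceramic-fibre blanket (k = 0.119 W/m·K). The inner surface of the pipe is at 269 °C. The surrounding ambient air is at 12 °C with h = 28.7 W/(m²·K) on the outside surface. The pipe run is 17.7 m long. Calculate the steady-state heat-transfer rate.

Q ≈ 3770 W

Treating each annulus and film as a series resistance:
R_brass pipe wall = ln(93/85)/(2π×123×17.7) = 6.576×10^-6 K/W
R_vermiculite fill = ln(148/93)/(2π×0.0791×17.7) = 0.05282 K/W
R_ceramic-fibre blanket = ln(177/148)/(2π×0.119×17.7) = 0.01352 K/W
R_outer film = 1/(h_o·2πr_oL) = 1/(28.7×2π×0.177×17.7) = 0.00177 K/W
R_total = 0.06811 K/W
Q = ΔT/R_total = 257/0.06811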